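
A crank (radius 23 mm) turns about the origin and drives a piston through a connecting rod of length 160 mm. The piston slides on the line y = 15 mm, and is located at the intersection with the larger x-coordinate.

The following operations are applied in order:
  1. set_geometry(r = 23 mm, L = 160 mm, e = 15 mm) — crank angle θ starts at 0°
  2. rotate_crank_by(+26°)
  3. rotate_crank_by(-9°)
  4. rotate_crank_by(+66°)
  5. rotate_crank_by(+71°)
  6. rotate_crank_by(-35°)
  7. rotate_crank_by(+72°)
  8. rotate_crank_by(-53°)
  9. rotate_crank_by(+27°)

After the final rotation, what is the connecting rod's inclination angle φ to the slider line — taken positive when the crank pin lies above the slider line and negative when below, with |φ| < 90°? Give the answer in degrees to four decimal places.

-3.2415

set_geometry: r = 23 mm, L = 160 mm, e = 15 mm; θ ← 0°
rotate_crank_by(+26°): θ ← 0° +26° = 26°
rotate_crank_by(-9°): θ ← 26° -9° = 17°
rotate_crank_by(+66°): θ ← 17° +66° = 83°
rotate_crank_by(+71°): θ ← 83° +71° = 154°
rotate_crank_by(-35°): θ ← 154° -35° = 119°
rotate_crank_by(+72°): θ ← 119° +72° = 191°
rotate_crank_by(-53°): θ ← 191° -53° = 138°
rotate_crank_by(+27°): θ ← 138° +27° = 165°
crank pin P = (r cos θ, r sin θ) = (-22.216294, 5.952838)
h = r sin θ − e = 5.952838 − 15 = -9.047162
sin φ = h / L = -9.047162 / 160 = -0.05654476
φ = arcsin(-0.05654476) = -3.241505°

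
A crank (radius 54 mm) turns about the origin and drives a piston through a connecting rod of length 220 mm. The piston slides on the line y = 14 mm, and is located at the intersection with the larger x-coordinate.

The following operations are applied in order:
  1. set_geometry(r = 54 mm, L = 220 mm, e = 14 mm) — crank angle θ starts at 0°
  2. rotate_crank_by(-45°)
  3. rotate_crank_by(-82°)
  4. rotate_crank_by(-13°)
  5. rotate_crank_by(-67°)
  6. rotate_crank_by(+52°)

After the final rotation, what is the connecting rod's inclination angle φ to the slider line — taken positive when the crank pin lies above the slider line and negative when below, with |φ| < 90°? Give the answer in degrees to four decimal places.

set_geometry: r = 54 mm, L = 220 mm, e = 14 mm; θ ← 0°
rotate_crank_by(-45°): θ ← 0° -45° = -45°
rotate_crank_by(-82°): θ ← -45° -82° = -127°
rotate_crank_by(-13°): θ ← -127° -13° = -140°
rotate_crank_by(-67°): θ ← -140° -67° = -207°
rotate_crank_by(+52°): θ ← -207° +52° = -155°
crank pin P = (r cos θ, r sin θ) = (-48.940620, -22.821386)
h = r sin θ − e = -22.821386 − 14 = -36.821386
sin φ = h / L = -36.821386 / 220 = -0.16736994
φ = arcsin(-0.16736994) = -9.634937°

-9.6349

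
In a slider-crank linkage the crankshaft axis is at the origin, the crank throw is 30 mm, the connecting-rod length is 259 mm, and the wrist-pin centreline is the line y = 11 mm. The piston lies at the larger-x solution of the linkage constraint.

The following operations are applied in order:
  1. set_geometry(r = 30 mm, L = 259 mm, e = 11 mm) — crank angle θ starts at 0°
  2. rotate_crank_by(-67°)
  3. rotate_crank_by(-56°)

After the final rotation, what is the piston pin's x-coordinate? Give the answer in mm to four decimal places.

240.1242

set_geometry: r = 30 mm, L = 259 mm, e = 11 mm; θ ← 0°
rotate_crank_by(-67°): θ ← 0° -67° = -67°
rotate_crank_by(-56°): θ ← -67° -56° = -123°
crank pin P = (r cos θ, r sin θ) = (-16.339171, -25.160117)
h = r sin θ − e = -25.160117 − 11 = -36.160117
x = r cos θ + √(L² − h²) = -16.339171 + √(67081.0 − 1307.5541) = -16.339171 + 256.463342 = 240.124171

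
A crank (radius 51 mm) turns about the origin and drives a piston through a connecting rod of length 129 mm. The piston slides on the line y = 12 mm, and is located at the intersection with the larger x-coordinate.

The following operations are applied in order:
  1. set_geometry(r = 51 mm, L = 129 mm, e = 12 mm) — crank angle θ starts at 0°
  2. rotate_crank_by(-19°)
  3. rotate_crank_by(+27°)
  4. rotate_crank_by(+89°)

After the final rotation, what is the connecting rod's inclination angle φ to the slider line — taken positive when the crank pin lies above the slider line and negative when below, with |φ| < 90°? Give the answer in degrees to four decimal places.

set_geometry: r = 51 mm, L = 129 mm, e = 12 mm; θ ← 0°
rotate_crank_by(-19°): θ ← 0° -19° = -19°
rotate_crank_by(+27°): θ ← -19° +27° = 8°
rotate_crank_by(+89°): θ ← 8° +89° = 97°
crank pin P = (r cos θ, r sin θ) = (-6.215337, 50.619854)
h = r sin θ − e = 50.619854 − 12 = 38.619854
sin φ = h / L = 38.619854 / 129 = 0.29937871
φ = arcsin(0.29937871) = 17.420291°

17.4203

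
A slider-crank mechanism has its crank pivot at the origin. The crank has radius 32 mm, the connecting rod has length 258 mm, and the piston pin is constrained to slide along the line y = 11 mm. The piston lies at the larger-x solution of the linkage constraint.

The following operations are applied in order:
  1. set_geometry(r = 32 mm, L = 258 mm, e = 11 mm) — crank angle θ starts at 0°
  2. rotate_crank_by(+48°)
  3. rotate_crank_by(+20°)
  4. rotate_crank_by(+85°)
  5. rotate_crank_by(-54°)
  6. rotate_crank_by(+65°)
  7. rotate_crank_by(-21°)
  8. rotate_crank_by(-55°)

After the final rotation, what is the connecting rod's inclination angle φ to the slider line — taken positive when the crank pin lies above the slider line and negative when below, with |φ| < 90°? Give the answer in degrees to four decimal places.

set_geometry: r = 32 mm, L = 258 mm, e = 11 mm; θ ← 0°
rotate_crank_by(+48°): θ ← 0° +48° = 48°
rotate_crank_by(+20°): θ ← 48° +20° = 68°
rotate_crank_by(+85°): θ ← 68° +85° = 153°
rotate_crank_by(-54°): θ ← 153° -54° = 99°
rotate_crank_by(+65°): θ ← 99° +65° = 164°
rotate_crank_by(-21°): θ ← 164° -21° = 143°
rotate_crank_by(-55°): θ ← 143° -55° = 88°
crank pin P = (r cos θ, r sin θ) = (1.116784, 31.980506)
h = r sin θ − e = 31.980506 − 11 = 20.980506
sin φ = h / L = 20.980506 / 258 = 0.08131979
φ = arcsin(0.08131979) = 4.664431°

4.6644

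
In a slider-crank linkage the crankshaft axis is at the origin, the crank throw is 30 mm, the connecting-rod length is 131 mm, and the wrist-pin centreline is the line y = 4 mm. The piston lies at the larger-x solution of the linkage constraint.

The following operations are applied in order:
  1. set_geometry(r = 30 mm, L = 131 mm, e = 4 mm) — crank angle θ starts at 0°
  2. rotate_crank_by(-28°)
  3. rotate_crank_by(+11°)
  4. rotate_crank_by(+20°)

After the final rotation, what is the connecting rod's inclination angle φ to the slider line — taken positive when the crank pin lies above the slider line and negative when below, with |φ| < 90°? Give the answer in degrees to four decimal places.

set_geometry: r = 30 mm, L = 131 mm, e = 4 mm; θ ← 0°
rotate_crank_by(-28°): θ ← 0° -28° = -28°
rotate_crank_by(+11°): θ ← -28° +11° = -17°
rotate_crank_by(+20°): θ ← -17° +20° = 3°
crank pin P = (r cos θ, r sin θ) = (29.958886, 1.570079)
h = r sin θ − e = 1.570079 − 4 = -2.429921
sin φ = h / L = -2.429921 / 131 = -0.01854902
φ = arcsin(-0.01854902) = -1.062841°

-1.0628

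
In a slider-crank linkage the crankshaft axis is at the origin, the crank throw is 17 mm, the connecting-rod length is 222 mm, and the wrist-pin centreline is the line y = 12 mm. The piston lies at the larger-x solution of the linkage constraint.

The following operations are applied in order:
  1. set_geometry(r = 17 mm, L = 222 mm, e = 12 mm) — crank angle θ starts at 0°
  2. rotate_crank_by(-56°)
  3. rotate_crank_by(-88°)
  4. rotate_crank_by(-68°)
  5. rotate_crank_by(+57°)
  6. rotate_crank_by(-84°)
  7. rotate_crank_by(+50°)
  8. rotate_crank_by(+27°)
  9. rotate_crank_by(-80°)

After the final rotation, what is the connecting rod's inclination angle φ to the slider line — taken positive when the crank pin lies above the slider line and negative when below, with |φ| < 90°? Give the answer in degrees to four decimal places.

0.7769

set_geometry: r = 17 mm, L = 222 mm, e = 12 mm; θ ← 0°
rotate_crank_by(-56°): θ ← 0° -56° = -56°
rotate_crank_by(-88°): θ ← -56° -88° = -144°
rotate_crank_by(-68°): θ ← -144° -68° = -212°
rotate_crank_by(+57°): θ ← -212° +57° = -155°
rotate_crank_by(-84°): θ ← -155° -84° = -239°
rotate_crank_by(+50°): θ ← -239° +50° = -189°
rotate_crank_by(+27°): θ ← -189° +27° = -162°
rotate_crank_by(-80°): θ ← -162° -80° = -242°
crank pin P = (r cos θ, r sin θ) = (-7.981017, 15.010109)
h = r sin θ − e = 15.010109 − 12 = 3.010109
sin φ = h / L = 3.010109 / 222 = 0.01355905
φ = arcsin(0.01355905) = 0.776900°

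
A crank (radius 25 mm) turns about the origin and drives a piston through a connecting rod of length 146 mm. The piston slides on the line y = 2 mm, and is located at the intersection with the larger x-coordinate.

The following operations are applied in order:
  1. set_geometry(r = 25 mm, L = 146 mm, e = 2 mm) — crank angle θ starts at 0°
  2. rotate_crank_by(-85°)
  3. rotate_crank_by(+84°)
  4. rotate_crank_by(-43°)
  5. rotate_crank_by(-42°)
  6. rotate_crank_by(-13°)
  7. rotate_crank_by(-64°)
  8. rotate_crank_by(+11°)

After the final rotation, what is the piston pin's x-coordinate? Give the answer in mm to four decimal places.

123.2786

set_geometry: r = 25 mm, L = 146 mm, e = 2 mm; θ ← 0°
rotate_crank_by(-85°): θ ← 0° -85° = -85°
rotate_crank_by(+84°): θ ← -85° +84° = -1°
rotate_crank_by(-43°): θ ← -1° -43° = -44°
rotate_crank_by(-42°): θ ← -44° -42° = -86°
rotate_crank_by(-13°): θ ← -86° -13° = -99°
rotate_crank_by(-64°): θ ← -99° -64° = -163°
rotate_crank_by(+11°): θ ← -163° +11° = -152°
crank pin P = (r cos θ, r sin θ) = (-22.073690, -11.736789)
h = r sin θ − e = -11.736789 − 2 = -13.736789
x = r cos θ + √(L² − h²) = -22.073690 + √(21316.0 − 188.6994) = -22.073690 + 145.352333 = 123.278643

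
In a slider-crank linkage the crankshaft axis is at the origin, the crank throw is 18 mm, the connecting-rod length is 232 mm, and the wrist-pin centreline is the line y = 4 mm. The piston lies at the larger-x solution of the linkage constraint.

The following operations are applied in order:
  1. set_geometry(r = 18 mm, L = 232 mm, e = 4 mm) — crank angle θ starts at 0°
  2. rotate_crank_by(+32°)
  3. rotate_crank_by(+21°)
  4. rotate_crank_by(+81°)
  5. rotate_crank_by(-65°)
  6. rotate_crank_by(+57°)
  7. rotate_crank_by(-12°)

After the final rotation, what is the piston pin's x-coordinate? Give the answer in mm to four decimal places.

set_geometry: r = 18 mm, L = 232 mm, e = 4 mm; θ ← 0°
rotate_crank_by(+32°): θ ← 0° +32° = 32°
rotate_crank_by(+21°): θ ← 32° +21° = 53°
rotate_crank_by(+81°): θ ← 53° +81° = 134°
rotate_crank_by(-65°): θ ← 134° -65° = 69°
rotate_crank_by(+57°): θ ← 69° +57° = 126°
rotate_crank_by(-12°): θ ← 126° -12° = 114°
crank pin P = (r cos θ, r sin θ) = (-7.321260, 16.443818)
h = r sin θ − e = 16.443818 − 4 = 12.443818
x = r cos θ + √(L² − h²) = -7.321260 + √(53824.0 − 154.8486) = -7.321260 + 231.666034 = 224.344775

224.3448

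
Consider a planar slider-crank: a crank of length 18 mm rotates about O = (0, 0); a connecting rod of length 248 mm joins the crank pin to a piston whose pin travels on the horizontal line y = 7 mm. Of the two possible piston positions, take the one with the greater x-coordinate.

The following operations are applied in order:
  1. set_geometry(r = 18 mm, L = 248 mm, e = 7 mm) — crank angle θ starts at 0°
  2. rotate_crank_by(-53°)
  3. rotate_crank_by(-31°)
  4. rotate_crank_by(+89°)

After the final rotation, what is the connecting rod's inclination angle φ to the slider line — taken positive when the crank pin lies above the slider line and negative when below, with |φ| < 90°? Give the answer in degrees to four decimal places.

set_geometry: r = 18 mm, L = 248 mm, e = 7 mm; θ ← 0°
rotate_crank_by(-53°): θ ← 0° -53° = -53°
rotate_crank_by(-31°): θ ← -53° -31° = -84°
rotate_crank_by(+89°): θ ← -84° +89° = 5°
crank pin P = (r cos θ, r sin θ) = (17.931505, 1.568803)
h = r sin θ − e = 1.568803 − 7 = -5.431197
sin φ = h / L = -5.431197 / 248 = -0.02189999
φ = arcsin(-0.02189999) = -1.254877°

-1.2549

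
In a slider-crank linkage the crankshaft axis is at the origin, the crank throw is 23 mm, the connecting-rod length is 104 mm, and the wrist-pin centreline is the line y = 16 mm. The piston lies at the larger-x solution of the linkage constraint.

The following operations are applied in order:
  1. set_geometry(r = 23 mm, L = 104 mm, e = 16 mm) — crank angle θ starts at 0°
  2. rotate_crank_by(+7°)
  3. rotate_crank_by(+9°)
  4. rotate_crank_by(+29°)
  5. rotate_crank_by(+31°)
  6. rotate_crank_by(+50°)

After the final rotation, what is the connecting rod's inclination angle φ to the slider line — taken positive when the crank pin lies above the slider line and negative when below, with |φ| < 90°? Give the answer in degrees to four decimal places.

set_geometry: r = 23 mm, L = 104 mm, e = 16 mm; θ ← 0°
rotate_crank_by(+7°): θ ← 0° +7° = 7°
rotate_crank_by(+9°): θ ← 7° +9° = 16°
rotate_crank_by(+29°): θ ← 16° +29° = 45°
rotate_crank_by(+31°): θ ← 45° +31° = 76°
rotate_crank_by(+50°): θ ← 76° +50° = 126°
crank pin P = (r cos θ, r sin θ) = (-13.519061, 18.607391)
h = r sin θ − e = 18.607391 − 16 = 2.607391
sin φ = h / L = 2.607391 / 104 = 0.02507107
φ = arcsin(0.02507107) = 1.436617°

1.4366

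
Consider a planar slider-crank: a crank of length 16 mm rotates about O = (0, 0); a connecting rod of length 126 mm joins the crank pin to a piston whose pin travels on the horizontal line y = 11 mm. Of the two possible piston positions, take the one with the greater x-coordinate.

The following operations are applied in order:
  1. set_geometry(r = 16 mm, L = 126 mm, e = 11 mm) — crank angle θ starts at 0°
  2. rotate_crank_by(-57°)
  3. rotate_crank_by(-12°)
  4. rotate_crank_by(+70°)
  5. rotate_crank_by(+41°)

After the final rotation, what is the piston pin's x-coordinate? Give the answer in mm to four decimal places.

set_geometry: r = 16 mm, L = 126 mm, e = 11 mm; θ ← 0°
rotate_crank_by(-57°): θ ← 0° -57° = -57°
rotate_crank_by(-12°): θ ← -57° -12° = -69°
rotate_crank_by(+70°): θ ← -69° +70° = 1°
rotate_crank_by(+41°): θ ← 1° +41° = 42°
crank pin P = (r cos θ, r sin θ) = (11.890317, 10.706090)
h = r sin θ − e = 10.706090 − 11 = -0.293910
x = r cos θ + √(L² − h²) = 11.890317 + √(15876.0 − 0.0864) = 11.890317 + 125.999657 = 137.889974

137.8900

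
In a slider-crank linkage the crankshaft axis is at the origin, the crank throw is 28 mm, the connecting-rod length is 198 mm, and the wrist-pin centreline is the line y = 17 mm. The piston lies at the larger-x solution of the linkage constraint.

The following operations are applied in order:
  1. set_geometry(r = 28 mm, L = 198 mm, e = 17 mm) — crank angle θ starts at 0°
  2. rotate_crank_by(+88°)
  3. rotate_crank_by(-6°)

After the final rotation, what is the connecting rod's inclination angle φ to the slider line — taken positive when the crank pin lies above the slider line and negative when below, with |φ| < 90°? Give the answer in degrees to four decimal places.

3.1058

set_geometry: r = 28 mm, L = 198 mm, e = 17 mm; θ ← 0°
rotate_crank_by(+88°): θ ← 0° +88° = 88°
rotate_crank_by(-6°): θ ← 88° -6° = 82°
crank pin P = (r cos θ, r sin θ) = (3.896847, 27.727506)
h = r sin θ − e = 27.727506 − 17 = 10.727506
sin φ = h / L = 10.727506 / 198 = 0.05417932
φ = arcsin(0.05417932) = 3.105767°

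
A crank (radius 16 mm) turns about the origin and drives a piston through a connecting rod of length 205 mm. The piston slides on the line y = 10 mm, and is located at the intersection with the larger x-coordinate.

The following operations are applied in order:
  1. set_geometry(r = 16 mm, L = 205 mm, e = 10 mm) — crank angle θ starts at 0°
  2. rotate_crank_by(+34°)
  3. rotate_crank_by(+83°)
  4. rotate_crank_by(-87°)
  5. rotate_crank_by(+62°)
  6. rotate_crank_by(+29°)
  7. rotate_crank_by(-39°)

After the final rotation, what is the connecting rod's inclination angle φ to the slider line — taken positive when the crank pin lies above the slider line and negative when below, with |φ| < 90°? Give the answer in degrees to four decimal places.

set_geometry: r = 16 mm, L = 205 mm, e = 10 mm; θ ← 0°
rotate_crank_by(+34°): θ ← 0° +34° = 34°
rotate_crank_by(+83°): θ ← 34° +83° = 117°
rotate_crank_by(-87°): θ ← 117° -87° = 30°
rotate_crank_by(+62°): θ ← 30° +62° = 92°
rotate_crank_by(+29°): θ ← 92° +29° = 121°
rotate_crank_by(-39°): θ ← 121° -39° = 82°
crank pin P = (r cos θ, r sin θ) = (2.226770, 15.844289)
h = r sin θ − e = 15.844289 − 10 = 5.844289
sin φ = h / L = 5.844289 / 205 = 0.02850873
φ = arcsin(0.02850873) = 1.633651°

1.6337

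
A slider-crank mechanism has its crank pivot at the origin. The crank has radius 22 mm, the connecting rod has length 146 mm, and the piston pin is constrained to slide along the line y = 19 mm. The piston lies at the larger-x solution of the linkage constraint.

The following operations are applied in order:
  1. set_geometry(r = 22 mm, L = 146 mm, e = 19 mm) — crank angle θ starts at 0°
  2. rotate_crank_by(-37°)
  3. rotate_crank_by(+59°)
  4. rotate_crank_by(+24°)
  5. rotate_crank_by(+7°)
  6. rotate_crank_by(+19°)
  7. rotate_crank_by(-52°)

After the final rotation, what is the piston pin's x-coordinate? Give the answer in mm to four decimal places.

set_geometry: r = 22 mm, L = 146 mm, e = 19 mm; θ ← 0°
rotate_crank_by(-37°): θ ← 0° -37° = -37°
rotate_crank_by(+59°): θ ← -37° +59° = 22°
rotate_crank_by(+24°): θ ← 22° +24° = 46°
rotate_crank_by(+7°): θ ← 46° +7° = 53°
rotate_crank_by(+19°): θ ← 53° +19° = 72°
rotate_crank_by(-52°): θ ← 72° -52° = 20°
crank pin P = (r cos θ, r sin θ) = (20.673238, 7.524443)
h = r sin θ − e = 7.524443 − 19 = -11.475557
x = r cos θ + √(L² − h²) = 20.673238 + √(21316.0 − 131.6884) = 20.673238 + 145.548314 = 166.221551

166.2216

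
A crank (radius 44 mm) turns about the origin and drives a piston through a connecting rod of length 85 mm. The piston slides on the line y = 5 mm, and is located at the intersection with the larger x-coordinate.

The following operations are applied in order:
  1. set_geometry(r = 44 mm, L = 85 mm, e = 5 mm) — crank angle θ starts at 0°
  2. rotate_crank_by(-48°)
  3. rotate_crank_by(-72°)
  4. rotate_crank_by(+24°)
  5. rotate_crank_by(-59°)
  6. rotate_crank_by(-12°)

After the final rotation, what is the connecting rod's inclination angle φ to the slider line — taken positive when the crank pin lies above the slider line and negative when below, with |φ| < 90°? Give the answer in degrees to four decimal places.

-10.0943

set_geometry: r = 44 mm, L = 85 mm, e = 5 mm; θ ← 0°
rotate_crank_by(-48°): θ ← 0° -48° = -48°
rotate_crank_by(-72°): θ ← -48° -72° = -120°
rotate_crank_by(+24°): θ ← -120° +24° = -96°
rotate_crank_by(-59°): θ ← -96° -59° = -155°
rotate_crank_by(-12°): θ ← -155° -12° = -167°
crank pin P = (r cos θ, r sin θ) = (-42.872283, -9.897846)
h = r sin θ − e = -9.897846 − 5 = -14.897846
sin φ = h / L = -14.897846 / 85 = -0.17526878
φ = arcsin(-0.17526878) = -10.094300°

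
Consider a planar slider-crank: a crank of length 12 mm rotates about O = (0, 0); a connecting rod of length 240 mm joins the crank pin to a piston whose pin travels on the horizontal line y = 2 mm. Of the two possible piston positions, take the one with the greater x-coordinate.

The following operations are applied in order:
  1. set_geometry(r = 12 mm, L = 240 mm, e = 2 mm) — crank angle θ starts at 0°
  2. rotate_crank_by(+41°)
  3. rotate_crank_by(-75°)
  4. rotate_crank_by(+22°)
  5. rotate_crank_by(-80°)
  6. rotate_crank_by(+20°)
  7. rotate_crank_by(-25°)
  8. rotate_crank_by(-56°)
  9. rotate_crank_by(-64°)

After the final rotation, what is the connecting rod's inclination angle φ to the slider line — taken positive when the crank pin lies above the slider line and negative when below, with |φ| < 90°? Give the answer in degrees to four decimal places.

1.2467

set_geometry: r = 12 mm, L = 240 mm, e = 2 mm; θ ← 0°
rotate_crank_by(+41°): θ ← 0° +41° = 41°
rotate_crank_by(-75°): θ ← 41° -75° = -34°
rotate_crank_by(+22°): θ ← -34° +22° = -12°
rotate_crank_by(-80°): θ ← -12° -80° = -92°
rotate_crank_by(+20°): θ ← -92° +20° = -72°
rotate_crank_by(-25°): θ ← -72° -25° = -97°
rotate_crank_by(-56°): θ ← -97° -56° = -153°
rotate_crank_by(-64°): θ ← -153° -64° = -217°
crank pin P = (r cos θ, r sin θ) = (-9.583626, 7.221780)
h = r sin θ − e = 7.221780 − 2 = 5.221780
sin φ = h / L = 5.221780 / 240 = 0.02175742
φ = arcsin(0.02175742) = 1.246707°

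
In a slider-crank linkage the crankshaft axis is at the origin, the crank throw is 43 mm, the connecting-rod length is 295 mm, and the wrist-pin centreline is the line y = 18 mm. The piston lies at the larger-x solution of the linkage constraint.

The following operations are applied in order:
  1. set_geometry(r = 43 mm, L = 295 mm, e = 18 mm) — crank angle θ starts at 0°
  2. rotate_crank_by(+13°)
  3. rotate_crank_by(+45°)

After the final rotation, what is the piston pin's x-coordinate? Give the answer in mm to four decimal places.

set_geometry: r = 43 mm, L = 295 mm, e = 18 mm; θ ← 0°
rotate_crank_by(+13°): θ ← 0° +13° = 13°
rotate_crank_by(+45°): θ ← 13° +45° = 58°
crank pin P = (r cos θ, r sin θ) = (22.786528, 36.466068)
h = r sin θ − e = 36.466068 − 18 = 18.466068
x = r cos θ + √(L² − h²) = 22.786528 + √(87025.0 − 340.9957) = 22.786528 + 294.421474 = 317.208002

317.2080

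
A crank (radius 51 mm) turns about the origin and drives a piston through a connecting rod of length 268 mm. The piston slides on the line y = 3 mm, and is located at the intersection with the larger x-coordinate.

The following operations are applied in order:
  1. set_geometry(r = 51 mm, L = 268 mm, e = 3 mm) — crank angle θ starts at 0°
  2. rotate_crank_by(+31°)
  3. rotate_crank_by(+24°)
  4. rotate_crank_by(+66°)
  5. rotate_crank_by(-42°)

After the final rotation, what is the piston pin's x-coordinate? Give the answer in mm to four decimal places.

273.5666

set_geometry: r = 51 mm, L = 268 mm, e = 3 mm; θ ← 0°
rotate_crank_by(+31°): θ ← 0° +31° = 31°
rotate_crank_by(+24°): θ ← 31° +24° = 55°
rotate_crank_by(+66°): θ ← 55° +66° = 121°
rotate_crank_by(-42°): θ ← 121° -42° = 79°
crank pin P = (r cos θ, r sin θ) = (9.731259, 50.062986)
h = r sin θ − e = 50.062986 − 3 = 47.062986
x = r cos θ + √(L² − h²) = 9.731259 + √(71824.0 − 2214.9247) = 9.731259 + 263.835319 = 273.566577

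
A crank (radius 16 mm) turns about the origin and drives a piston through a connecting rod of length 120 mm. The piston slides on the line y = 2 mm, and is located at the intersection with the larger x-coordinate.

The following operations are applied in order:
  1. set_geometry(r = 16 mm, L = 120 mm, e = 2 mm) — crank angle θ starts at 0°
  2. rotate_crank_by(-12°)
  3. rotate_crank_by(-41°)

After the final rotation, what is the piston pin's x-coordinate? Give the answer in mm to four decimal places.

set_geometry: r = 16 mm, L = 120 mm, e = 2 mm; θ ← 0°
rotate_crank_by(-12°): θ ← 0° -12° = -12°
rotate_crank_by(-41°): θ ← -12° -41° = -53°
crank pin P = (r cos θ, r sin θ) = (9.629040, -12.778168)
h = r sin θ − e = -12.778168 − 2 = -14.778168
x = r cos θ + √(L² − h²) = 9.629040 + √(14400.0 − 218.3943) = 9.629040 + 119.086547 = 128.715588

128.7156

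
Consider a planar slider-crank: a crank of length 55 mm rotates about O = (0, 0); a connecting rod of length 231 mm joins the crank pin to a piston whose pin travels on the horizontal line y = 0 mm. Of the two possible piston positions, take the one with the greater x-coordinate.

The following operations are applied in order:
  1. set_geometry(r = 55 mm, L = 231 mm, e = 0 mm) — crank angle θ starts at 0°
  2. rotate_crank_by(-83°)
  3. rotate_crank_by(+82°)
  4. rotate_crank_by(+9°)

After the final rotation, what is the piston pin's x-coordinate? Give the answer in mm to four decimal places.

285.3379

set_geometry: r = 55 mm, L = 231 mm, e = 0 mm; θ ← 0°
rotate_crank_by(-83°): θ ← 0° -83° = -83°
rotate_crank_by(+82°): θ ← -83° +82° = -1°
rotate_crank_by(+9°): θ ← -1° +9° = 8°
crank pin P = (r cos θ, r sin θ) = (54.464744, 7.654521)
h = r sin θ − e = 7.654521 − 0 = 7.654521
x = r cos θ + √(L² − h²) = 54.464744 + √(53361.0 − 58.5917) = 54.464744 + 230.873143 = 285.337887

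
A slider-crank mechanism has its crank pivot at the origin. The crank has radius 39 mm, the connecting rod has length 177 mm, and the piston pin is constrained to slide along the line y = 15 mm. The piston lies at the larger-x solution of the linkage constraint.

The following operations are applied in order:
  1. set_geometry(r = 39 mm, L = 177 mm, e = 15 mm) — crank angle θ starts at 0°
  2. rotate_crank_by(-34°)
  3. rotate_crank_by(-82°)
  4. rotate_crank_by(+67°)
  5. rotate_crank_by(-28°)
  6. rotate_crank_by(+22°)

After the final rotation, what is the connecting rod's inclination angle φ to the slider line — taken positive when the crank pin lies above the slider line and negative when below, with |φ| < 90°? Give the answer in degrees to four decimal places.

-15.3810

set_geometry: r = 39 mm, L = 177 mm, e = 15 mm; θ ← 0°
rotate_crank_by(-34°): θ ← 0° -34° = -34°
rotate_crank_by(-82°): θ ← -34° -82° = -116°
rotate_crank_by(+67°): θ ← -116° +67° = -49°
rotate_crank_by(-28°): θ ← -49° -28° = -77°
rotate_crank_by(+22°): θ ← -77° +22° = -55°
crank pin P = (r cos θ, r sin θ) = (22.369481, -31.946930)
h = r sin θ − e = -31.946930 − 15 = -46.946930
sin φ = h / L = -46.946930 / 177 = -0.26523689
φ = arcsin(-0.26523689) = -15.381029°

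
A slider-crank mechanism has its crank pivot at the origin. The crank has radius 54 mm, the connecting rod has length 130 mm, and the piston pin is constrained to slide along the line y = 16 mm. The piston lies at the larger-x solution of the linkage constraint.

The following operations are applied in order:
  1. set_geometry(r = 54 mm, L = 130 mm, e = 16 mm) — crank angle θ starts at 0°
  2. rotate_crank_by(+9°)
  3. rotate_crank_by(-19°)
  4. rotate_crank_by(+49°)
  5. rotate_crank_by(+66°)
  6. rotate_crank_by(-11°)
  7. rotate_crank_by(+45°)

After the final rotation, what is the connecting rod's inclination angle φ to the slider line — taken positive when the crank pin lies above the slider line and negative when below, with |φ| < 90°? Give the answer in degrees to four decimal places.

set_geometry: r = 54 mm, L = 130 mm, e = 16 mm; θ ← 0°
rotate_crank_by(+9°): θ ← 0° +9° = 9°
rotate_crank_by(-19°): θ ← 9° -19° = -10°
rotate_crank_by(+49°): θ ← -10° +49° = 39°
rotate_crank_by(+66°): θ ← 39° +66° = 105°
rotate_crank_by(-11°): θ ← 105° -11° = 94°
rotate_crank_by(+45°): θ ← 94° +45° = 139°
crank pin P = (r cos θ, r sin θ) = (-40.754317, 35.427188)
h = r sin θ − e = 35.427188 − 16 = 19.427188
sin φ = h / L = 19.427188 / 130 = 0.14943990
φ = arcsin(0.14943990) = 8.594470°

8.5945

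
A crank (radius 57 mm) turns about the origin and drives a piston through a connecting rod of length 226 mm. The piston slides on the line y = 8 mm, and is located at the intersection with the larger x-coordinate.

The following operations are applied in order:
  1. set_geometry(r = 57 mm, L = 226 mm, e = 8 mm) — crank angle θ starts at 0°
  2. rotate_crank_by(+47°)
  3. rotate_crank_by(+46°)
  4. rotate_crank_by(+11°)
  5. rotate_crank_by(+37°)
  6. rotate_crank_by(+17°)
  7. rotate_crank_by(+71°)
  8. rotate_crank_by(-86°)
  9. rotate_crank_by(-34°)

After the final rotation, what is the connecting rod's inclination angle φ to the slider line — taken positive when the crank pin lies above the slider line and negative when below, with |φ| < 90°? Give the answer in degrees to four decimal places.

11.7167

set_geometry: r = 57 mm, L = 226 mm, e = 8 mm; θ ← 0°
rotate_crank_by(+47°): θ ← 0° +47° = 47°
rotate_crank_by(+46°): θ ← 47° +46° = 93°
rotate_crank_by(+11°): θ ← 93° +11° = 104°
rotate_crank_by(+37°): θ ← 104° +37° = 141°
rotate_crank_by(+17°): θ ← 141° +17° = 158°
rotate_crank_by(+71°): θ ← 158° +71° = 229°
rotate_crank_by(-86°): θ ← 229° -86° = 143°
rotate_crank_by(-34°): θ ← 143° -34° = 109°
crank pin P = (r cos θ, r sin θ) = (-18.557385, 53.894559)
h = r sin θ − e = 53.894559 − 8 = 45.894559
sin φ = h / L = 45.894559 / 226 = 0.20307327
φ = arcsin(0.20307327) = 11.716733°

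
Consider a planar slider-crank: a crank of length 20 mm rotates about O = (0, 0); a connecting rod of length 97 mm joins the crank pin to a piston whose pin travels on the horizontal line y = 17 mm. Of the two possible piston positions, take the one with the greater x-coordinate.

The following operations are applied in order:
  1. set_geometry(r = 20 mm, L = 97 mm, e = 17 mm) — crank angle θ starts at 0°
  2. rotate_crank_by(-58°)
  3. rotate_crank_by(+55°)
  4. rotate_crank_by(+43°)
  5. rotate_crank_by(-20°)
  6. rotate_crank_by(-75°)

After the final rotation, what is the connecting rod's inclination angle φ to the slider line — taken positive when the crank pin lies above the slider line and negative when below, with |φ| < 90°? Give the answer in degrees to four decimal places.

-20.1302

set_geometry: r = 20 mm, L = 97 mm, e = 17 mm; θ ← 0°
rotate_crank_by(-58°): θ ← 0° -58° = -58°
rotate_crank_by(+55°): θ ← -58° +55° = -3°
rotate_crank_by(+43°): θ ← -3° +43° = 40°
rotate_crank_by(-20°): θ ← 40° -20° = 20°
rotate_crank_by(-75°): θ ← 20° -75° = -55°
crank pin P = (r cos θ, r sin θ) = (11.471529, -16.383041)
h = r sin θ − e = -16.383041 − 17 = -33.383041
sin φ = h / L = -33.383041 / 97 = -0.34415506
φ = arcsin(-0.34415506) = -20.130226°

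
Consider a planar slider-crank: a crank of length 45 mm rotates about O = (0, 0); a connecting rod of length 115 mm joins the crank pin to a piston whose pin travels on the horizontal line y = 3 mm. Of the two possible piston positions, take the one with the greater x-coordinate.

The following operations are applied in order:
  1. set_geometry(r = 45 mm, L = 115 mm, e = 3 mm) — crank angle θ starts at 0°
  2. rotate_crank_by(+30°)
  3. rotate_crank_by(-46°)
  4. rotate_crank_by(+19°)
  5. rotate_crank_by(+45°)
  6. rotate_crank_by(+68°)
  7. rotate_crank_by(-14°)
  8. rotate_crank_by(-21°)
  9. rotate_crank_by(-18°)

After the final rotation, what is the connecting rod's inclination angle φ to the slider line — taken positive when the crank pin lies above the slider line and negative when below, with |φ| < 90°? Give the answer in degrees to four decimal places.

18.8183

set_geometry: r = 45 mm, L = 115 mm, e = 3 mm; θ ← 0°
rotate_crank_by(+30°): θ ← 0° +30° = 30°
rotate_crank_by(-46°): θ ← 30° -46° = -16°
rotate_crank_by(+19°): θ ← -16° +19° = 3°
rotate_crank_by(+45°): θ ← 3° +45° = 48°
rotate_crank_by(+68°): θ ← 48° +68° = 116°
rotate_crank_by(-14°): θ ← 116° -14° = 102°
rotate_crank_by(-21°): θ ← 102° -21° = 81°
rotate_crank_by(-18°): θ ← 81° -18° = 63°
crank pin P = (r cos θ, r sin θ) = (20.429572, 40.095294)
h = r sin θ − e = 40.095294 − 3 = 37.095294
sin φ = h / L = 37.095294 / 115 = 0.32256777
φ = arcsin(0.32256777) = 18.818284°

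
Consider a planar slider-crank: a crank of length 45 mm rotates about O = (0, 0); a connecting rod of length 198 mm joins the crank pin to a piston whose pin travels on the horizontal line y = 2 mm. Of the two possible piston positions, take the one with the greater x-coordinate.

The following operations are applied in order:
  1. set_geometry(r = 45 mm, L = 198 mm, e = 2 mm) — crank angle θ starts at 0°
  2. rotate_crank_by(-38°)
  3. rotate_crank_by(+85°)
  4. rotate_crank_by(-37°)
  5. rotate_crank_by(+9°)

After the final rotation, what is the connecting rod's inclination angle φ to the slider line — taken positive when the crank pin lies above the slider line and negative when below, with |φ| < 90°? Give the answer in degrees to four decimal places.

3.6632

set_geometry: r = 45 mm, L = 198 mm, e = 2 mm; θ ← 0°
rotate_crank_by(-38°): θ ← 0° -38° = -38°
rotate_crank_by(+85°): θ ← -38° +85° = 47°
rotate_crank_by(-37°): θ ← 47° -37° = 10°
rotate_crank_by(+9°): θ ← 10° +9° = 19°
crank pin P = (r cos θ, r sin θ) = (42.548336, 14.650567)
h = r sin θ − e = 14.650567 − 2 = 12.650567
sin φ = h / L = 12.650567 / 198 = 0.06389175
φ = arcsin(0.06389175) = 3.663223°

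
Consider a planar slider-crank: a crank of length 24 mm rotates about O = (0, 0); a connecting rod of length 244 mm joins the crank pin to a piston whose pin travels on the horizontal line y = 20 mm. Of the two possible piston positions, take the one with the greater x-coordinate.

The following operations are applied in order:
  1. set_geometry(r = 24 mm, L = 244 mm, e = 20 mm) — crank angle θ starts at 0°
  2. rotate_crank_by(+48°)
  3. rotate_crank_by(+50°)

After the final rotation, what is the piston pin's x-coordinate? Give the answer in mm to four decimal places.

240.6308

set_geometry: r = 24 mm, L = 244 mm, e = 20 mm; θ ← 0°
rotate_crank_by(+48°): θ ← 0° +48° = 48°
rotate_crank_by(+50°): θ ← 48° +50° = 98°
crank pin P = (r cos θ, r sin θ) = (-3.340154, 23.766434)
h = r sin θ − e = 23.766434 − 20 = 3.766434
x = r cos θ + √(L² − h²) = -3.340154 + √(59536.0 − 14.1860) = -3.340154 + 243.970929 = 240.630774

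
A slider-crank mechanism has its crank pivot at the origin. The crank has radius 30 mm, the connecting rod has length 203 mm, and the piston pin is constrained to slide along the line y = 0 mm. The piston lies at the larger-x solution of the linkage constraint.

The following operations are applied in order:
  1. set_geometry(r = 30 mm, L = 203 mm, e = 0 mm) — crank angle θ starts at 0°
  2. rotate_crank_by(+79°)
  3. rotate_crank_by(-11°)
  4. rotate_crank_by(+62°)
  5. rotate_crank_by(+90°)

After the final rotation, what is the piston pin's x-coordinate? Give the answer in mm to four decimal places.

set_geometry: r = 30 mm, L = 203 mm, e = 0 mm; θ ← 0°
rotate_crank_by(+79°): θ ← 0° +79° = 79°
rotate_crank_by(-11°): θ ← 79° -11° = 68°
rotate_crank_by(+62°): θ ← 68° +62° = 130°
rotate_crank_by(+90°): θ ← 130° +90° = 220°
crank pin P = (r cos θ, r sin θ) = (-22.981333, -19.283628)
h = r sin θ − e = -19.283628 − 0 = -19.283628
x = r cos θ + √(L² − h²) = -22.981333 + √(41209.0 − 371.8583) = -22.981333 + 202.082017 = 179.100684

179.1007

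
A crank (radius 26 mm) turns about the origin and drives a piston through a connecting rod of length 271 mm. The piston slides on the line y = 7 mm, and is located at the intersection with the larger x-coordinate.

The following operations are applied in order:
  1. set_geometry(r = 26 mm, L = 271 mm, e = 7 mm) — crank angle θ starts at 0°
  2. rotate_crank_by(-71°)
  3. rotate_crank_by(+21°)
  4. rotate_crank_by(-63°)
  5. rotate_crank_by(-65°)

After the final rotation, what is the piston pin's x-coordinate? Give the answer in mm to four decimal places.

244.9005

set_geometry: r = 26 mm, L = 271 mm, e = 7 mm; θ ← 0°
rotate_crank_by(-71°): θ ← 0° -71° = -71°
rotate_crank_by(+21°): θ ← -71° +21° = -50°
rotate_crank_by(-63°): θ ← -50° -63° = -113°
rotate_crank_by(-65°): θ ← -113° -65° = -178°
crank pin P = (r cos θ, r sin θ) = (-25.984162, -0.907387)
h = r sin θ − e = -0.907387 − 7 = -7.907387
x = r cos θ + √(L² − h²) = -25.984162 + √(73441.0 − 62.5268) = -25.984162 + 270.884612 = 244.900451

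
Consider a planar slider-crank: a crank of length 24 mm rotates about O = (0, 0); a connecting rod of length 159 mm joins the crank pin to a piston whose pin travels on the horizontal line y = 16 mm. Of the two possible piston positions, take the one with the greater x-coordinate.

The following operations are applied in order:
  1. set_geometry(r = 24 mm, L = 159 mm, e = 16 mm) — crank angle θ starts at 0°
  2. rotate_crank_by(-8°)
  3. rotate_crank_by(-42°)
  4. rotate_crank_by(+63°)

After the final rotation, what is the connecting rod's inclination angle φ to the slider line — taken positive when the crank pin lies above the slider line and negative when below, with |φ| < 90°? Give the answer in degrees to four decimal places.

-3.8230

set_geometry: r = 24 mm, L = 159 mm, e = 16 mm; θ ← 0°
rotate_crank_by(-8°): θ ← 0° -8° = -8°
rotate_crank_by(-42°): θ ← -8° -42° = -50°
rotate_crank_by(+63°): θ ← -50° +63° = 13°
crank pin P = (r cos θ, r sin θ) = (23.384882, 5.398825)
h = r sin θ − e = 5.398825 − 16 = -10.601175
sin φ = h / L = -10.601175 / 159 = -0.06667405
φ = arcsin(-0.06667405) = -3.822978°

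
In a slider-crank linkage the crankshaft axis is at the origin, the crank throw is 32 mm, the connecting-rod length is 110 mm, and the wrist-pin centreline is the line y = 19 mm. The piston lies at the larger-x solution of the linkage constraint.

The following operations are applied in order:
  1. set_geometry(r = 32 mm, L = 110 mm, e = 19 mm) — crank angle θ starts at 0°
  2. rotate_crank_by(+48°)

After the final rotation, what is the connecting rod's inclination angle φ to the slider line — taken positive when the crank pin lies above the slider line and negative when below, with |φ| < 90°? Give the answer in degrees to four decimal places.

set_geometry: r = 32 mm, L = 110 mm, e = 19 mm; θ ← 0°
rotate_crank_by(+48°): θ ← 0° +48° = 48°
crank pin P = (r cos θ, r sin θ) = (21.412179, 23.780634)
h = r sin θ − e = 23.780634 − 19 = 4.780634
sin φ = h / L = 4.780634 / 110 = 0.04346031
φ = arcsin(0.04346031) = 2.490877°

2.4909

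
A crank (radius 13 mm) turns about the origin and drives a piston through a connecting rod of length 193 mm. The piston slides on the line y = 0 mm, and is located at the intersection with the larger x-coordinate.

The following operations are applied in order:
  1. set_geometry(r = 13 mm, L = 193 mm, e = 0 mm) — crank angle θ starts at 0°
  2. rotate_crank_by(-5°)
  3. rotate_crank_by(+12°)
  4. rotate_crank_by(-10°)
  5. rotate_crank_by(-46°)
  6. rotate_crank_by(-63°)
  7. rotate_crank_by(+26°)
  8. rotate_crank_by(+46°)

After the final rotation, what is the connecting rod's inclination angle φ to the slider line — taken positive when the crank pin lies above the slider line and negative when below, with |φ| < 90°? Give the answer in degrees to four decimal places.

set_geometry: r = 13 mm, L = 193 mm, e = 0 mm; θ ← 0°
rotate_crank_by(-5°): θ ← 0° -5° = -5°
rotate_crank_by(+12°): θ ← -5° +12° = 7°
rotate_crank_by(-10°): θ ← 7° -10° = -3°
rotate_crank_by(-46°): θ ← -3° -46° = -49°
rotate_crank_by(-63°): θ ← -49° -63° = -112°
rotate_crank_by(+26°): θ ← -112° +26° = -86°
rotate_crank_by(+46°): θ ← -86° +46° = -40°
crank pin P = (r cos θ, r sin θ) = (9.958578, -8.356239)
h = r sin θ − e = -8.356239 − 0 = -8.356239
sin φ = h / L = -8.356239 / 193 = -0.04329657
φ = arcsin(-0.04329657) = -2.481487°

-2.4815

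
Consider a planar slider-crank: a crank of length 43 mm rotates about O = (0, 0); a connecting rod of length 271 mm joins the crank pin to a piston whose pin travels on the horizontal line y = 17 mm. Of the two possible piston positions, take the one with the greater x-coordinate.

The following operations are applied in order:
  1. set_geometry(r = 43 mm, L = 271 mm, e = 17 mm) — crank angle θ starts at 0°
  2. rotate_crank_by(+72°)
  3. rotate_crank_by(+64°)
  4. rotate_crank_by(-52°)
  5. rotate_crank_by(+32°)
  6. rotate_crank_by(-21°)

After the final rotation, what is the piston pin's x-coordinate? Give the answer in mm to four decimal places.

set_geometry: r = 43 mm, L = 271 mm, e = 17 mm; θ ← 0°
rotate_crank_by(+72°): θ ← 0° +72° = 72°
rotate_crank_by(+64°): θ ← 72° +64° = 136°
rotate_crank_by(-52°): θ ← 136° -52° = 84°
rotate_crank_by(+32°): θ ← 84° +32° = 116°
rotate_crank_by(-21°): θ ← 116° -21° = 95°
crank pin P = (r cos θ, r sin θ) = (-3.747697, 42.836372)
h = r sin θ − e = 42.836372 − 17 = 25.836372
x = r cos θ + √(L² − h²) = -3.747697 + √(73441.0 − 667.5181) = -3.747697 + 269.765605 = 266.017909

266.0179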